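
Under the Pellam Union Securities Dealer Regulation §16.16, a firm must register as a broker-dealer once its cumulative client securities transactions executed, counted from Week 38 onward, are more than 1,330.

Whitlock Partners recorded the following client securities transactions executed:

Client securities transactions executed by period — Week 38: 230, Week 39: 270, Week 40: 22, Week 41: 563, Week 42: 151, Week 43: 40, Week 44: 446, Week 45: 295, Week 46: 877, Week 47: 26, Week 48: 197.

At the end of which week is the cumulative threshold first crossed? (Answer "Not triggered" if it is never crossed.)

Week 44

Through Week 38: 230
Through Week 39: 500
Through Week 40: 522
Through Week 41: 1,085
Through Week 42: 1,236
Through Week 43: 1,276
Through Week 44: 1,722 ← exceeds threshold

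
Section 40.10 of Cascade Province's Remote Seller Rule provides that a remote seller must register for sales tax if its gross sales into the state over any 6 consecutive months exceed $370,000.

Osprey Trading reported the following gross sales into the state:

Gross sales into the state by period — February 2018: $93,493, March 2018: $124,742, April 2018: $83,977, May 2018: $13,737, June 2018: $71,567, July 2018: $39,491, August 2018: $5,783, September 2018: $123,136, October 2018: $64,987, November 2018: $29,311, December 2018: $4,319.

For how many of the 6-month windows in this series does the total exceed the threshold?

1

February 2018–July 2018: $93,493 + $124,742 + $83,977 + $13,737 + $71,567 + $39,491 = $427,007 (over)
March 2018–August 2018: $124,742 + $83,977 + $13,737 + $71,567 + $39,491 + $5,783 = $339,297 (under)
April 2018–September 2018: $83,977 + $13,737 + $71,567 + $39,491 + $5,783 + $123,136 = $337,691 (under)
May 2018–October 2018: $13,737 + $71,567 + $39,491 + $5,783 + $123,136 + $64,987 = $318,701 (under)
June 2018–November 2018: $71,567 + $39,491 + $5,783 + $123,136 + $64,987 + $29,311 = $334,275 (under)
July 2018–December 2018: $39,491 + $5,783 + $123,136 + $64,987 + $29,311 + $4,319 = $267,027 (under)
1 window exceeds the threshold.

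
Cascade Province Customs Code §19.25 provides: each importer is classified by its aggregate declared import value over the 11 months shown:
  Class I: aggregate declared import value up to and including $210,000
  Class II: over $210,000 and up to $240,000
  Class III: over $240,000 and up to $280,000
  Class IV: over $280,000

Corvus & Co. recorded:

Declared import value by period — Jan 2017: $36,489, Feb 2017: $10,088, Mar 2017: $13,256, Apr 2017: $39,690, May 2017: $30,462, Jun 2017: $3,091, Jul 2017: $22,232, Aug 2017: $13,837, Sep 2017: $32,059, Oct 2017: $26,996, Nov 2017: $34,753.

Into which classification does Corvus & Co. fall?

Aggregate declared import value: $36,489 + $10,088 + $13,256 + $39,690 + $30,462 + $3,091 + $22,232 + $13,837 + $32,059 + $26,996 + $34,753 = $262,953.
$240,000 < $262,953 ≤ $280,000, so Class III applies.

Class III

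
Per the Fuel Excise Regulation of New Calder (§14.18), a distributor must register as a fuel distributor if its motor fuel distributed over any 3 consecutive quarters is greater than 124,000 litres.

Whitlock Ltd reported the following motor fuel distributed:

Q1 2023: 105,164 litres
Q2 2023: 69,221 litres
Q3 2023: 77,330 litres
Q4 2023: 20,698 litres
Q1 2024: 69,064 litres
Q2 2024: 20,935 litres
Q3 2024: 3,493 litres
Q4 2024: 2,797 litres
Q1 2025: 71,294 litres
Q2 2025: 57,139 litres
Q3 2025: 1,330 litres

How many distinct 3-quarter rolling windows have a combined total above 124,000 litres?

Q1 2023–Q3 2023: 105,164 litres + 69,221 litres + 77,330 litres = 251,715 litres (over)
Q2 2023–Q4 2023: 69,221 litres + 77,330 litres + 20,698 litres = 167,249 litres (over)
Q3 2023–Q1 2024: 77,330 litres + 20,698 litres + 69,064 litres = 167,092 litres (over)
Q4 2023–Q2 2024: 20,698 litres + 69,064 litres + 20,935 litres = 110,697 litres (under)
Q1 2024–Q3 2024: 69,064 litres + 20,935 litres + 3,493 litres = 93,492 litres (under)
Q2 2024–Q4 2024: 20,935 litres + 3,493 litres + 2,797 litres = 27,225 litres (under)
Q3 2024–Q1 2025: 3,493 litres + 2,797 litres + 71,294 litres = 77,584 litres (under)
Q4 2024–Q2 2025: 2,797 litres + 71,294 litres + 57,139 litres = 131,230 litres (over)
Q1 2025–Q3 2025: 71,294 litres + 57,139 litres + 1,330 litres = 129,763 litres (over)
5 windows exceed the threshold.

5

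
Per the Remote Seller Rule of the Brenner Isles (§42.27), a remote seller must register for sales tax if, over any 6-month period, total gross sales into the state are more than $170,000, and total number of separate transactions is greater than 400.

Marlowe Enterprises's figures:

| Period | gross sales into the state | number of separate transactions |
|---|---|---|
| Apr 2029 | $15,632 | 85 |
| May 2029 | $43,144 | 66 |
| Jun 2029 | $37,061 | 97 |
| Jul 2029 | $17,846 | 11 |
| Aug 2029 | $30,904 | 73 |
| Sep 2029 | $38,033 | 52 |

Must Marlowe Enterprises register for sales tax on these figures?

No

Total gross sales into the state: $15,632 + $43,144 + $37,061 + $17,846 + $30,904 + $38,033 = $182,620 (> $170,000).
Total number of separate transactions: 85 + 66 + 97 + 11 + 73 + 52 = 384 (≤ 400).
The test is 'and': the rule requires both, and at least one is not exceeded.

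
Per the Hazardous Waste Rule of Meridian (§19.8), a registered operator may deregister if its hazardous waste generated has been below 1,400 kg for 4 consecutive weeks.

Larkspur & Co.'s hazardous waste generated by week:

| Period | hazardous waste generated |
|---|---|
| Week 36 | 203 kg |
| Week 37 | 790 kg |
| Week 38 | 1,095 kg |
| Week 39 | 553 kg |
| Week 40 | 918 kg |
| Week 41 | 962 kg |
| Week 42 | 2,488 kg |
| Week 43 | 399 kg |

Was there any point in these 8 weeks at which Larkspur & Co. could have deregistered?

Weeks below 1,400 kg: Week 36, Week 37, Week 38, Week 39, Week 40, Week 41, Week 43.
Longest run of consecutive weeks below the threshold: 6.
6 ≥ 4, so Larkspur & Co. became eligible.

Yes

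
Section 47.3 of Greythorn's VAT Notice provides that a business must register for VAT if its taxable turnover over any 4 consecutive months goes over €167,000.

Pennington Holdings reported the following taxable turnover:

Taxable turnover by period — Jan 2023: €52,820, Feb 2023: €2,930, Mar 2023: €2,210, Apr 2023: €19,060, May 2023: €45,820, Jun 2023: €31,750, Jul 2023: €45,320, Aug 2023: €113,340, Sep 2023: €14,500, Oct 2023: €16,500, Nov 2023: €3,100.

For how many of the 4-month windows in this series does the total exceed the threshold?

Jan 2023–Apr 2023: €52,820 + €2,930 + €2,210 + €19,060 = €77,020 (under)
Feb 2023–May 2023: €2,930 + €2,210 + €19,060 + €45,820 = €70,020 (under)
Mar 2023–Jun 2023: €2,210 + €19,060 + €45,820 + €31,750 = €98,840 (under)
Apr 2023–Jul 2023: €19,060 + €45,820 + €31,750 + €45,320 = €141,950 (under)
May 2023–Aug 2023: €45,820 + €31,750 + €45,320 + €113,340 = €236,230 (over)
Jun 2023–Sep 2023: €31,750 + €45,320 + €113,340 + €14,500 = €204,910 (over)
Jul 2023–Oct 2023: €45,320 + €113,340 + €14,500 + €16,500 = €189,660 (over)
Aug 2023–Nov 2023: €113,340 + €14,500 + €16,500 + €3,100 = €147,440 (under)
3 windows exceed the threshold.

3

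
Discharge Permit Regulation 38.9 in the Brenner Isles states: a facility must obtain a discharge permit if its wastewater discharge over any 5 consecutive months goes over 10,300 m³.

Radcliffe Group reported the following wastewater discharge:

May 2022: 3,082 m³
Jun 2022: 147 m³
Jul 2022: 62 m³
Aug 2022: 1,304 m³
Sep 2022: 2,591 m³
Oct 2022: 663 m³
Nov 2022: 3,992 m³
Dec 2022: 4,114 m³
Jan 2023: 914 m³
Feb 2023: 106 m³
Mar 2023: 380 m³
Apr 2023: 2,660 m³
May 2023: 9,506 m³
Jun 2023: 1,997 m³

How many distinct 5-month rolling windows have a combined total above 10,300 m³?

May 2022–Sep 2022: 3,082 m³ + 147 m³ + 62 m³ + 1,304 m³ + 2,591 m³ = 7,186 m³ (under)
Jun 2022–Oct 2022: 147 m³ + 62 m³ + 1,304 m³ + 2,591 m³ + 663 m³ = 4,767 m³ (under)
Jul 2022–Nov 2022: 62 m³ + 1,304 m³ + 2,591 m³ + 663 m³ + 3,992 m³ = 8,612 m³ (under)
Aug 2022–Dec 2022: 1,304 m³ + 2,591 m³ + 663 m³ + 3,992 m³ + 4,114 m³ = 12,664 m³ (over)
Sep 2022–Jan 2023: 2,591 m³ + 663 m³ + 3,992 m³ + 4,114 m³ + 914 m³ = 12,274 m³ (over)
Oct 2022–Feb 2023: 663 m³ + 3,992 m³ + 4,114 m³ + 914 m³ + 106 m³ = 9,789 m³ (under)
Nov 2022–Mar 2023: 3,992 m³ + 4,114 m³ + 914 m³ + 106 m³ + 380 m³ = 9,506 m³ (under)
Dec 2022–Apr 2023: 4,114 m³ + 914 m³ + 106 m³ + 380 m³ + 2,660 m³ = 8,174 m³ (under)
Jan 2023–May 2023: 914 m³ + 106 m³ + 380 m³ + 2,660 m³ + 9,506 m³ = 13,566 m³ (over)
Feb 2023–Jun 2023: 106 m³ + 380 m³ + 2,660 m³ + 9,506 m³ + 1,997 m³ = 14,649 m³ (over)
4 windows exceed the threshold.

4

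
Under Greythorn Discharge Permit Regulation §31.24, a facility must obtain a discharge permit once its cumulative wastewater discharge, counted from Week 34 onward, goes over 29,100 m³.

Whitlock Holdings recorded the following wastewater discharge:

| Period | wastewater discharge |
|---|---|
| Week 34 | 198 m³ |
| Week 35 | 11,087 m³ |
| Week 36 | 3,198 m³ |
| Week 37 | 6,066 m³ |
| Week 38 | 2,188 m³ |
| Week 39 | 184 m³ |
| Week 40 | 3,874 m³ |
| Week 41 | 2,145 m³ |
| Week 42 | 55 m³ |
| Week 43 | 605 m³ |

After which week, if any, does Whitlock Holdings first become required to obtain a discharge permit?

Week 43

Through Week 34: 198 m³
Through Week 35: 11,285 m³
Through Week 36: 14,483 m³
Through Week 37: 20,549 m³
Through Week 38: 22,737 m³
Through Week 39: 22,921 m³
Through Week 40: 26,795 m³
Through Week 41: 28,940 m³
Through Week 42: 28,995 m³
Through Week 43: 29,600 m³ ← exceeds threshold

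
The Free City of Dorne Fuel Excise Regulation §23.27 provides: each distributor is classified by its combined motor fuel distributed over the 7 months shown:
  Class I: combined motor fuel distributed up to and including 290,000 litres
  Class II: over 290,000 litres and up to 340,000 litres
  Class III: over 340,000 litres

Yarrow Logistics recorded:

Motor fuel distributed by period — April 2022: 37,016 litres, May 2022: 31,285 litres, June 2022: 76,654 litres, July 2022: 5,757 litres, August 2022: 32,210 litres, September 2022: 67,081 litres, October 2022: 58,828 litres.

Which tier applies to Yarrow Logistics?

Combined motor fuel distributed: 37,016 litres + 31,285 litres + 76,654 litres + 5,757 litres + 32,210 litres + 67,081 litres + 58,828 litres = 308,831 litres.
290,000 litres < 308,831 litres ≤ 340,000 litres, so Class II applies.

Class II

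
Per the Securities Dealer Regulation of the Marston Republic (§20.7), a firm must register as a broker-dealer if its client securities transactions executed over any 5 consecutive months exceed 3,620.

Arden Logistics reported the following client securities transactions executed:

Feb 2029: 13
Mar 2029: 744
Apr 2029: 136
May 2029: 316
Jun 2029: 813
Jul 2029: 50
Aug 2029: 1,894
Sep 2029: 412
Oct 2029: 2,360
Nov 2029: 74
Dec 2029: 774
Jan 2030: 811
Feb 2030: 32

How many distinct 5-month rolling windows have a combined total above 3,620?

Feb 2029–Jun 2029: 13 + 744 + 136 + 316 + 813 = 2,022 (under)
Mar 2029–Jul 2029: 744 + 136 + 316 + 813 + 50 = 2,059 (under)
Apr 2029–Aug 2029: 136 + 316 + 813 + 50 + 1,894 = 3,209 (under)
May 2029–Sep 2029: 316 + 813 + 50 + 1,894 + 412 = 3,485 (under)
Jun 2029–Oct 2029: 813 + 50 + 1,894 + 412 + 2,360 = 5,529 (over)
Jul 2029–Nov 2029: 50 + 1,894 + 412 + 2,360 + 74 = 4,790 (over)
Aug 2029–Dec 2029: 1,894 + 412 + 2,360 + 74 + 774 = 5,514 (over)
Sep 2029–Jan 2030: 412 + 2,360 + 74 + 774 + 811 = 4,431 (over)
Oct 2029–Feb 2030: 2,360 + 74 + 774 + 811 + 32 = 4,051 (over)
5 windows exceed the threshold.

5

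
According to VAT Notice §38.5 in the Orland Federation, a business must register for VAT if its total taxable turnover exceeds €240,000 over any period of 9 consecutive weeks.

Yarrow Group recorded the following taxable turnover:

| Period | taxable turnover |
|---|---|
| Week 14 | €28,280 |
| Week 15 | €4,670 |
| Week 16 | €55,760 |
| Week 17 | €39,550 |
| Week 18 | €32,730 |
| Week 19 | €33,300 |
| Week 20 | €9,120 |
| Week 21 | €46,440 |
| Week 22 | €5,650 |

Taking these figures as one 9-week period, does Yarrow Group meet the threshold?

Total taxable turnover: €28,280 + €4,670 + €55,760 + €39,550 + €32,730 + €33,300 + €9,120 + €46,440 + €5,650 = €255,500.
€255,500 > €240,000, so the threshold is exceeded.

Yes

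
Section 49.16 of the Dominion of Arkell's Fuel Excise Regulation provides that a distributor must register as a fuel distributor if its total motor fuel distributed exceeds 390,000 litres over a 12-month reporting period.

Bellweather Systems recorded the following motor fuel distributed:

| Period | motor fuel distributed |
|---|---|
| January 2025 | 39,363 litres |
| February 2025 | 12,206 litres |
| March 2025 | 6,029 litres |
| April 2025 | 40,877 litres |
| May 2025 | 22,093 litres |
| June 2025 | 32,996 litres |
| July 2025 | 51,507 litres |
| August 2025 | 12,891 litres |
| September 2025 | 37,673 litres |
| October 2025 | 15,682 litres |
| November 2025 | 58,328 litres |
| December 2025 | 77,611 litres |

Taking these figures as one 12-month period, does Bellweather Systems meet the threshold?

Total motor fuel distributed: 39,363 litres + 12,206 litres + 6,029 litres + 40,877 litres + 22,093 litres + 32,996 litres + 51,507 litres + 12,891 litres + 37,673 litres + 15,682 litres + 58,328 litres + 77,611 litres = 407,256 litres.
407,256 litres > 390,000 litres, so the threshold is exceeded.

Yes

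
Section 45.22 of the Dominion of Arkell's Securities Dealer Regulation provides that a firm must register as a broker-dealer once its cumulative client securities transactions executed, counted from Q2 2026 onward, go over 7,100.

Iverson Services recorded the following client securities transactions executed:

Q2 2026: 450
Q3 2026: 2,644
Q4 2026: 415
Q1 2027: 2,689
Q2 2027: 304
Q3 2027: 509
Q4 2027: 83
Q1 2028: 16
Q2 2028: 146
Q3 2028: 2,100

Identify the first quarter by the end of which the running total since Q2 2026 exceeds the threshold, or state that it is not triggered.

Through Q2 2026: 450
Through Q3 2026: 3,094
Through Q4 2026: 3,509
Through Q1 2027: 6,198
Through Q2 2027: 6,502
Through Q3 2027: 7,011
Through Q4 2027: 7,094
Through Q1 2028: 7,110 ← exceeds threshold

Q1 2028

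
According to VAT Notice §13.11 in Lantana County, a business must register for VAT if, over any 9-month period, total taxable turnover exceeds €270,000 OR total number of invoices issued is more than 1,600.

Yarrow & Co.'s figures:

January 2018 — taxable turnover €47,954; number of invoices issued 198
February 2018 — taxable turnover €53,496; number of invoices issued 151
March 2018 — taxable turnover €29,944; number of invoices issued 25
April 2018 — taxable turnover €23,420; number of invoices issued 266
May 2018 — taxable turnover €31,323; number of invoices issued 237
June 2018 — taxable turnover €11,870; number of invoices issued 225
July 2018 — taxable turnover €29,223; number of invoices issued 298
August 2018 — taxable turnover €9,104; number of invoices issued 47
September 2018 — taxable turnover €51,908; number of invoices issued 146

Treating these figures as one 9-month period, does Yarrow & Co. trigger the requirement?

Total taxable turnover: €47,954 + €53,496 + €29,944 + €23,420 + €31,323 + €11,870 + €29,223 + €9,104 + €51,908 = €288,242 (> €270,000).
Total number of invoices issued: 198 + 151 + 25 + 266 + 237 + 225 + 298 + 47 + 146 = 1,593 (≤ 1,600).
The test is 'or': at least one threshold is exceeded.

Yes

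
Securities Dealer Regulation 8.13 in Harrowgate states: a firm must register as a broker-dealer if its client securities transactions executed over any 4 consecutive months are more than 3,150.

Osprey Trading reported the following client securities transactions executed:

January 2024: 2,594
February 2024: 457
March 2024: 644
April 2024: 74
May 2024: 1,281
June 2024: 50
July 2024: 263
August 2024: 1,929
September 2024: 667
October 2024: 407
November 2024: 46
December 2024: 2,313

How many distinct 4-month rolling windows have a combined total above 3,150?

4

January 2024–April 2024: 2,594 + 457 + 644 + 74 = 3,769 (over)
February 2024–May 2024: 457 + 644 + 74 + 1,281 = 2,456 (under)
March 2024–June 2024: 644 + 74 + 1,281 + 50 = 2,049 (under)
April 2024–July 2024: 74 + 1,281 + 50 + 263 = 1,668 (under)
May 2024–August 2024: 1,281 + 50 + 263 + 1,929 = 3,523 (over)
June 2024–September 2024: 50 + 263 + 1,929 + 667 = 2,909 (under)
July 2024–October 2024: 263 + 1,929 + 667 + 407 = 3,266 (over)
August 2024–November 2024: 1,929 + 667 + 407 + 46 = 3,049 (under)
September 2024–December 2024: 667 + 407 + 46 + 2,313 = 3,433 (over)
4 windows exceed the threshold.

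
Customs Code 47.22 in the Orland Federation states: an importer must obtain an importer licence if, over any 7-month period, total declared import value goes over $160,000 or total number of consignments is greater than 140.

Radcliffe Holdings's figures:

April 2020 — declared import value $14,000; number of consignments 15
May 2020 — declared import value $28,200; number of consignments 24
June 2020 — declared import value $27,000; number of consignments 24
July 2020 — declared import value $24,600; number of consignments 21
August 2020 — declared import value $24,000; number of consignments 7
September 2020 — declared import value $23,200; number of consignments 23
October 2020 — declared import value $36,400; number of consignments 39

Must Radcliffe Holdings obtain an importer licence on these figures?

Yes

Total declared import value: $14,000 + $28,200 + $27,000 + $24,600 + $24,000 + $23,200 + $36,400 = $177,400 (> $160,000).
Total number of consignments: 15 + 24 + 24 + 21 + 7 + 23 + 39 = 153 (> 140).
The test is 'or': at least one threshold is exceeded.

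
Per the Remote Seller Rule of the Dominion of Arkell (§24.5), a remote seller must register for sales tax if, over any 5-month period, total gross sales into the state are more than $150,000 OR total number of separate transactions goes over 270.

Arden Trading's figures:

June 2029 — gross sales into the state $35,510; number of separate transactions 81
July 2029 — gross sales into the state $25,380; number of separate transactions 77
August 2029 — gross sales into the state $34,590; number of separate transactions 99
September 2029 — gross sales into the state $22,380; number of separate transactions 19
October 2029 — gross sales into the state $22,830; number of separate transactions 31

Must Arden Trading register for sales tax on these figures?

Total gross sales into the state: $35,510 + $25,380 + $34,590 + $22,380 + $22,830 = $140,690 (≤ $150,000).
Total number of separate transactions: 81 + 77 + 99 + 19 + 31 = 307 (> 270).
The test is 'or': at least one threshold is exceeded.

Yes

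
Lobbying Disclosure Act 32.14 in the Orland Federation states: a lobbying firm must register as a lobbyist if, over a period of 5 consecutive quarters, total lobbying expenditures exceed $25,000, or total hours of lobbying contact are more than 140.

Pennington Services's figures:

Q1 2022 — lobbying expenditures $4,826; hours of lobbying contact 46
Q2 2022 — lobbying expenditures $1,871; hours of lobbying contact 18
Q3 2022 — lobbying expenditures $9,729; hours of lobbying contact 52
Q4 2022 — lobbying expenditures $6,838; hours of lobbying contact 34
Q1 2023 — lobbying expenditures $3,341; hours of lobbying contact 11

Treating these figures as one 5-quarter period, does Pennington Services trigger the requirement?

Total lobbying expenditures: $4,826 + $1,871 + $9,729 + $6,838 + $3,341 = $26,605 (> $25,000).
Total hours of lobbying contact: 46 + 18 + 52 + 34 + 11 = 161 (> 140).
The test is 'or': at least one threshold is exceeded.

Yes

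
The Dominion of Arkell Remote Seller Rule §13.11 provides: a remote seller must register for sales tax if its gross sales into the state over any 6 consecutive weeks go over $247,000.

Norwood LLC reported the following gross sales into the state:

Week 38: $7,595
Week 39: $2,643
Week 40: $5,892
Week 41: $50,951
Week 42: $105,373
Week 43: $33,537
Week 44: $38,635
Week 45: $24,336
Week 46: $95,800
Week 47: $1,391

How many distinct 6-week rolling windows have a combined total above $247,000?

3

Week 38–Week 43: $7,595 + $2,643 + $5,892 + $50,951 + $105,373 + $33,537 = $205,991 (under)
Week 39–Week 44: $2,643 + $5,892 + $50,951 + $105,373 + $33,537 + $38,635 = $237,031 (under)
Week 40–Week 45: $5,892 + $50,951 + $105,373 + $33,537 + $38,635 + $24,336 = $258,724 (over)
Week 41–Week 46: $50,951 + $105,373 + $33,537 + $38,635 + $24,336 + $95,800 = $348,632 (over)
Week 42–Week 47: $105,373 + $33,537 + $38,635 + $24,336 + $95,800 + $1,391 = $299,072 (over)
3 windows exceed the threshold.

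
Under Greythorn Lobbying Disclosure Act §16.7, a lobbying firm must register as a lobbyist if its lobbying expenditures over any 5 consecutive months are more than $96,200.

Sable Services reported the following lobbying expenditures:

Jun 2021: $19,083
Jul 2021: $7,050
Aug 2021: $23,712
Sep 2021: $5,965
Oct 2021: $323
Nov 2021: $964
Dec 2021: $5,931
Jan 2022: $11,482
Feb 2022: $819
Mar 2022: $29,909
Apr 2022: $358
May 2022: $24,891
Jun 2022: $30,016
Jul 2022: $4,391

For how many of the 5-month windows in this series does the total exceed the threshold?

0

Jun 2021–Oct 2021: $19,083 + $7,050 + $23,712 + $5,965 + $323 = $56,133 (under)
Jul 2021–Nov 2021: $7,050 + $23,712 + $5,965 + $323 + $964 = $38,014 (under)
Aug 2021–Dec 2021: $23,712 + $5,965 + $323 + $964 + $5,931 = $36,895 (under)
Sep 2021–Jan 2022: $5,965 + $323 + $964 + $5,931 + $11,482 = $24,665 (under)
Oct 2021–Feb 2022: $323 + $964 + $5,931 + $11,482 + $819 = $19,519 (under)
Nov 2021–Mar 2022: $964 + $5,931 + $11,482 + $819 + $29,909 = $49,105 (under)
Dec 2021–Apr 2022: $5,931 + $11,482 + $819 + $29,909 + $358 = $48,499 (under)
Jan 2022–May 2022: $11,482 + $819 + $29,909 + $358 + $24,891 = $67,459 (under)
Feb 2022–Jun 2022: $819 + $29,909 + $358 + $24,891 + $30,016 = $85,993 (under)
Mar 2022–Jul 2022: $29,909 + $358 + $24,891 + $30,016 + $4,391 = $89,565 (under)
0 windows exceed the threshold.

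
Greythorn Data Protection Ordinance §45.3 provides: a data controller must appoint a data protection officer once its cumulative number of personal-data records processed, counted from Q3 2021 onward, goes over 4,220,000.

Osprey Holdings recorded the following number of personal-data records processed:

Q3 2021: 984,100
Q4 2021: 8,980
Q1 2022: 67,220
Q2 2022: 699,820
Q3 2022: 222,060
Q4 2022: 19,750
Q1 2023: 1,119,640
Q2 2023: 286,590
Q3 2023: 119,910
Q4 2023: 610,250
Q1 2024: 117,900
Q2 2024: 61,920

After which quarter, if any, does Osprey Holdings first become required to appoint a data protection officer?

Q1 2024

Through Q3 2021: 984,100
Through Q4 2021: 993,080
Through Q1 2022: 1,060,300
Through Q2 2022: 1,760,120
Through Q3 2022: 1,982,180
Through Q4 2022: 2,001,930
Through Q1 2023: 3,121,570
Through Q2 2023: 3,408,160
Through Q3 2023: 3,528,070
Through Q4 2023: 4,138,320
Through Q1 2024: 4,256,220 ← exceeds threshold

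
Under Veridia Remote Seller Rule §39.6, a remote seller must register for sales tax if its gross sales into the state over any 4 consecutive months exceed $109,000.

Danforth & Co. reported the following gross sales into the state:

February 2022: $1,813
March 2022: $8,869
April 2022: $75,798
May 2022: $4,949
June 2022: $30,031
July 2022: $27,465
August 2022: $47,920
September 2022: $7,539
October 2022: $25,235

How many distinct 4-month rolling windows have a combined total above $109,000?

February 2022–May 2022: $1,813 + $8,869 + $75,798 + $4,949 = $91,429 (under)
March 2022–June 2022: $8,869 + $75,798 + $4,949 + $30,031 = $119,647 (over)
April 2022–July 2022: $75,798 + $4,949 + $30,031 + $27,465 = $138,243 (over)
May 2022–August 2022: $4,949 + $30,031 + $27,465 + $47,920 = $110,365 (over)
June 2022–September 2022: $30,031 + $27,465 + $47,920 + $7,539 = $112,955 (over)
July 2022–October 2022: $27,465 + $47,920 + $7,539 + $25,235 = $108,159 (under)
4 windows exceed the threshold.

4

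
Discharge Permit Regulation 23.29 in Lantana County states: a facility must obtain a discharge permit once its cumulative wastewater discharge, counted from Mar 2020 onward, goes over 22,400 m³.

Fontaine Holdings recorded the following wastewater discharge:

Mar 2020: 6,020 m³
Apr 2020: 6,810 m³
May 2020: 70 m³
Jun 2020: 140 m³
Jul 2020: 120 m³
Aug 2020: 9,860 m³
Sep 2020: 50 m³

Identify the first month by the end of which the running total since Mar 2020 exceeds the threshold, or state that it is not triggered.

Aug 2020

Through Mar 2020: 6,020 m³
Through Apr 2020: 12,830 m³
Through May 2020: 12,900 m³
Through Jun 2020: 13,040 m³
Through Jul 2020: 13,160 m³
Through Aug 2020: 23,020 m³ ← exceeds threshold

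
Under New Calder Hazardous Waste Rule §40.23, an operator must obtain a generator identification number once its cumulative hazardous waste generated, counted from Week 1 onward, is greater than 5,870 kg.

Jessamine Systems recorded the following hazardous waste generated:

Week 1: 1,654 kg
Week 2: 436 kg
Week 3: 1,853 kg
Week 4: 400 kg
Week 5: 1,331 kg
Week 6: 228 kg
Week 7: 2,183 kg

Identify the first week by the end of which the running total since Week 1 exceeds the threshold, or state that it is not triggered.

Through Week 1: 1,654 kg
Through Week 2: 2,090 kg
Through Week 3: 3,943 kg
Through Week 4: 4,343 kg
Through Week 5: 5,674 kg
Through Week 6: 5,902 kg ← exceeds threshold

Week 6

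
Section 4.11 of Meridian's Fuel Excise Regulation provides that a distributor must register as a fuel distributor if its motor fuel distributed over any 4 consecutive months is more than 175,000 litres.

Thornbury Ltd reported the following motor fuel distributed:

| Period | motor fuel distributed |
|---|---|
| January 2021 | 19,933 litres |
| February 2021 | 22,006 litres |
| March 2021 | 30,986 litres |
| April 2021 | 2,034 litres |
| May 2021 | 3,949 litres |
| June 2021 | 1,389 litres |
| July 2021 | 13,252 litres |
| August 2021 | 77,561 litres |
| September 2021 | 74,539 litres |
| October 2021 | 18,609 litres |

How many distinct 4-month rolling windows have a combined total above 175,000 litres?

1

January 2021–April 2021: 19,933 litres + 22,006 litres + 30,986 litres + 2,034 litres = 74,959 litres (under)
February 2021–May 2021: 22,006 litres + 30,986 litres + 2,034 litres + 3,949 litres = 58,975 litres (under)
March 2021–June 2021: 30,986 litres + 2,034 litres + 3,949 litres + 1,389 litres = 38,358 litres (under)
April 2021–July 2021: 2,034 litres + 3,949 litres + 1,389 litres + 13,252 litres = 20,624 litres (under)
May 2021–August 2021: 3,949 litres + 1,389 litres + 13,252 litres + 77,561 litres = 96,151 litres (under)
June 2021–September 2021: 1,389 litres + 13,252 litres + 77,561 litres + 74,539 litres = 166,741 litres (under)
July 2021–October 2021: 13,252 litres + 77,561 litres + 74,539 litres + 18,609 litres = 183,961 litres (over)
1 window exceeds the threshold.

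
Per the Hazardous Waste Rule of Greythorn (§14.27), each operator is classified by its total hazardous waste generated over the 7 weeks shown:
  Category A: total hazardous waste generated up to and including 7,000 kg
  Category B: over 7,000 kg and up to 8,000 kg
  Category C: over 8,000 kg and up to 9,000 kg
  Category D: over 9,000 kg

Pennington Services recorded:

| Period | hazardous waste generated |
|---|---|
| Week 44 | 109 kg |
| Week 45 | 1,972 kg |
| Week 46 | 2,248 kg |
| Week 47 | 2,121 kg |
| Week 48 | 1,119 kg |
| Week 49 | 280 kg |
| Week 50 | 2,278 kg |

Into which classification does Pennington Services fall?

Category D

Total hazardous waste generated: 109 kg + 1,972 kg + 2,248 kg + 2,121 kg + 1,119 kg + 280 kg + 2,278 kg = 10,127 kg.
10,127 kg > 9,000 kg, so Category D applies.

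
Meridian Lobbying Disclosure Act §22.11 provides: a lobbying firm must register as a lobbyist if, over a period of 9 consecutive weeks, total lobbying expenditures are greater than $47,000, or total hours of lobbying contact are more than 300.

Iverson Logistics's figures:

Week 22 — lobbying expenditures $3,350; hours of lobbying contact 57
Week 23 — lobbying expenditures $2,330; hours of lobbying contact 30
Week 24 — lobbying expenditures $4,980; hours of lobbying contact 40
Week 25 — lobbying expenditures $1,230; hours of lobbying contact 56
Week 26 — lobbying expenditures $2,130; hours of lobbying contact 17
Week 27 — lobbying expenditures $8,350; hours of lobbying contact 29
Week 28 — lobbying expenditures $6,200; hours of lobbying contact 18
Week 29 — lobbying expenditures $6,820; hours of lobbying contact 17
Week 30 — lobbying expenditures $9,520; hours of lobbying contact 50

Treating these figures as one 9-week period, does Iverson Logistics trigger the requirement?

Total lobbying expenditures: $3,350 + $2,330 + $4,980 + $1,230 + $2,130 + $8,350 + $6,200 + $6,820 + $9,520 = $44,910 (≤ $47,000).
Total hours of lobbying contact: 57 + 30 + 40 + 56 + 17 + 29 + 18 + 17 + 50 = 314 (> 300).
The test is 'or': at least one threshold is exceeded.

Yes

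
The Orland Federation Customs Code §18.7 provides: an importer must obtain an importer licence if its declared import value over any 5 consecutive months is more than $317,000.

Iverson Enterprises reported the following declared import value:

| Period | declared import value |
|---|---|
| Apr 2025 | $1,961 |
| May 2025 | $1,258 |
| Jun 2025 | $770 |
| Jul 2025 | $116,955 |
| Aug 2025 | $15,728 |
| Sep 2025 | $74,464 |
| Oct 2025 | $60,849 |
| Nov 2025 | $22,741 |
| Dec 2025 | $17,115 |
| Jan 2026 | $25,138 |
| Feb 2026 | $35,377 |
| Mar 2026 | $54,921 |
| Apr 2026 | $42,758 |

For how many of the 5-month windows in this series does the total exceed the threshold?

0

Apr 2025–Aug 2025: $1,961 + $1,258 + $770 + $116,955 + $15,728 = $136,672 (under)
May 2025–Sep 2025: $1,258 + $770 + $116,955 + $15,728 + $74,464 = $209,175 (under)
Jun 2025–Oct 2025: $770 + $116,955 + $15,728 + $74,464 + $60,849 = $268,766 (under)
Jul 2025–Nov 2025: $116,955 + $15,728 + $74,464 + $60,849 + $22,741 = $290,737 (under)
Aug 2025–Dec 2025: $15,728 + $74,464 + $60,849 + $22,741 + $17,115 = $190,897 (under)
Sep 2025–Jan 2026: $74,464 + $60,849 + $22,741 + $17,115 + $25,138 = $200,307 (under)
Oct 2025–Feb 2026: $60,849 + $22,741 + $17,115 + $25,138 + $35,377 = $161,220 (under)
Nov 2025–Mar 2026: $22,741 + $17,115 + $25,138 + $35,377 + $54,921 = $155,292 (under)
Dec 2025–Apr 2026: $17,115 + $25,138 + $35,377 + $54,921 + $42,758 = $175,309 (under)
0 windows exceed the threshold.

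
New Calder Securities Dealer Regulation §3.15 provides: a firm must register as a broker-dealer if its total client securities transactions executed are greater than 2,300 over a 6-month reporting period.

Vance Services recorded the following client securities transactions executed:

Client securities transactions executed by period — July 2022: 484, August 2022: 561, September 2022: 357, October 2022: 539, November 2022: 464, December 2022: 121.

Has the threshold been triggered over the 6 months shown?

Total client securities transactions executed: 484 + 561 + 357 + 539 + 464 + 121 = 2,526.
2,526 > 2,300, so the threshold is exceeded.

Yes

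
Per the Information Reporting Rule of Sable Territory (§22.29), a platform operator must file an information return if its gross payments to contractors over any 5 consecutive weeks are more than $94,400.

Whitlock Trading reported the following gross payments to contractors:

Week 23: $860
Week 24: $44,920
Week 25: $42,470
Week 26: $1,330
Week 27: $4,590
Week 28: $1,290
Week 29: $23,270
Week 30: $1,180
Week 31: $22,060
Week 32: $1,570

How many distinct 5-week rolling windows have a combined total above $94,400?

1

Week 23–Week 27: $860 + $44,920 + $42,470 + $1,330 + $4,590 = $94,170 (under)
Week 24–Week 28: $44,920 + $42,470 + $1,330 + $4,590 + $1,290 = $94,600 (over)
Week 25–Week 29: $42,470 + $1,330 + $4,590 + $1,290 + $23,270 = $72,950 (under)
Week 26–Week 30: $1,330 + $4,590 + $1,290 + $23,270 + $1,180 = $31,660 (under)
Week 27–Week 31: $4,590 + $1,290 + $23,270 + $1,180 + $22,060 = $52,390 (under)
Week 28–Week 32: $1,290 + $23,270 + $1,180 + $22,060 + $1,570 = $49,370 (under)
1 window exceeds the threshold.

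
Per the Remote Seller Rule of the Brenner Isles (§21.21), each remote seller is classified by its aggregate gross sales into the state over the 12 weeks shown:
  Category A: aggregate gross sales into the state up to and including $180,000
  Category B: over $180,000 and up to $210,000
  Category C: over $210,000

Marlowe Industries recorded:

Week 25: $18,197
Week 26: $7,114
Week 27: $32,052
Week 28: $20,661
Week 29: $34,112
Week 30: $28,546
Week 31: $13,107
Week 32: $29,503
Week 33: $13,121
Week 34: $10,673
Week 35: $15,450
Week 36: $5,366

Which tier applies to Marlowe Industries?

Category C

Aggregate gross sales into the state: $18,197 + $7,114 + $32,052 + $20,661 + $34,112 + $28,546 + $13,107 + $29,503 + $13,121 + $10,673 + $15,450 + $5,366 = $227,902.
$227,902 > $210,000, so Category C applies.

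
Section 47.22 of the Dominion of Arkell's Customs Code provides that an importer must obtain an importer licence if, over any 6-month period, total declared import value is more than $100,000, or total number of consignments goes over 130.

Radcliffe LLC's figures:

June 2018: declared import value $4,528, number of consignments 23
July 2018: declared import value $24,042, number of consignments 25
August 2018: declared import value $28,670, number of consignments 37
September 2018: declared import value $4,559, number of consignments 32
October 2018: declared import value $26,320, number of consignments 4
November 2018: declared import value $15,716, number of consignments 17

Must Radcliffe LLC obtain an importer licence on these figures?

Total declared import value: $4,528 + $24,042 + $28,670 + $4,559 + $26,320 + $15,716 = $103,835 (> $100,000).
Total number of consignments: 23 + 25 + 37 + 32 + 4 + 17 = 138 (> 130).
The test is 'or': at least one threshold is exceeded.

Yes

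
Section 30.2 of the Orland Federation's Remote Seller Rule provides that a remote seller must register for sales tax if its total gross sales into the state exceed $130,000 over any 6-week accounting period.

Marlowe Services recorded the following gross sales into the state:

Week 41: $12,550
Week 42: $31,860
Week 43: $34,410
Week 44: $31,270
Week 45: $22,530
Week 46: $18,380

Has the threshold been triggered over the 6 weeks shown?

Total gross sales into the state: $12,550 + $31,860 + $34,410 + $31,270 + $22,530 + $18,380 = $151,000.
$151,000 > $130,000, so the threshold is exceeded.

Yes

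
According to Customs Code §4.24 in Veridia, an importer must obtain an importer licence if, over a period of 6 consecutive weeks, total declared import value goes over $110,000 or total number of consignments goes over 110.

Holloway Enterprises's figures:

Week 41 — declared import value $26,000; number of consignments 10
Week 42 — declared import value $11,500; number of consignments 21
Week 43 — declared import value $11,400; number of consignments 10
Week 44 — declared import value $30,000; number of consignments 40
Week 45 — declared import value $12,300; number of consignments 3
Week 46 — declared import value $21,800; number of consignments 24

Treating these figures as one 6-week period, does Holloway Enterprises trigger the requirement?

Yes

Total declared import value: $26,000 + $11,500 + $11,400 + $30,000 + $12,300 + $21,800 = $113,000 (> $110,000).
Total number of consignments: 10 + 21 + 10 + 40 + 3 + 24 = 108 (≤ 110).
The test is 'or': at least one threshold is exceeded.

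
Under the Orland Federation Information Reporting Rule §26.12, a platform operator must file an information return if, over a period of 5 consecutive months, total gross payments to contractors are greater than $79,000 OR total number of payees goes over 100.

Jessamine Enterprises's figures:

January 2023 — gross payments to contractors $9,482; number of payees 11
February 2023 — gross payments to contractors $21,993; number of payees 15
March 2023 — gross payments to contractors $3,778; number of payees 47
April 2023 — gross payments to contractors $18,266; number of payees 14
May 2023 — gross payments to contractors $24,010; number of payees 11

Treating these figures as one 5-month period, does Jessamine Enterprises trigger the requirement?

No

Total gross payments to contractors: $9,482 + $21,993 + $3,778 + $18,266 + $24,010 = $77,529 (≤ $79,000).
Total number of payees: 11 + 15 + 47 + 14 + 11 = 98 (≤ 100).
The test is 'or': neither threshold is exceeded.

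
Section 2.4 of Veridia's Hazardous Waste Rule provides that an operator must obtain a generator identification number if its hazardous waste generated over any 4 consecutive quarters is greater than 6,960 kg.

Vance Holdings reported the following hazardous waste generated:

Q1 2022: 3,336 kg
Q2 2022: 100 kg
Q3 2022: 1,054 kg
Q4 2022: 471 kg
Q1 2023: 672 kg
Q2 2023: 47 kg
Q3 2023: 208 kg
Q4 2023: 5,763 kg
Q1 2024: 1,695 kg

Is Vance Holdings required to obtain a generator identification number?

Yes

Q1 2022–Q4 2022: 3,336 kg + 100 kg + 1,054 kg + 471 kg = 4,961 kg (under)
Q2 2022–Q1 2023: 100 kg + 1,054 kg + 471 kg + 672 kg = 2,297 kg (under)
Q3 2022–Q2 2023: 1,054 kg + 471 kg + 672 kg + 47 kg = 2,244 kg (under)
Q4 2022–Q3 2023: 471 kg + 672 kg + 47 kg + 208 kg = 1,398 kg (under)
Q1 2023–Q4 2023: 672 kg + 47 kg + 208 kg + 5,763 kg = 6,690 kg (under)
Q2 2023–Q1 2024: 47 kg + 208 kg + 5,763 kg + 1,695 kg = 7,713 kg (over)
At least one window exceeds 6,960 kg.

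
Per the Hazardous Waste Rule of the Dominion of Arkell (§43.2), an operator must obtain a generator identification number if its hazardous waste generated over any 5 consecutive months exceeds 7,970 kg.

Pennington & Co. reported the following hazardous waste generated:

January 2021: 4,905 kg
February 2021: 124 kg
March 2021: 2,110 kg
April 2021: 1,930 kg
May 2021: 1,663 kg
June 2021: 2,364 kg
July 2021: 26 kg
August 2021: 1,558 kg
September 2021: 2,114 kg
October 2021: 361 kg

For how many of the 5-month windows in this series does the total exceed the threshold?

January 2021–May 2021: 4,905 kg + 124 kg + 2,110 kg + 1,930 kg + 1,663 kg = 10,732 kg (over)
February 2021–June 2021: 124 kg + 2,110 kg + 1,930 kg + 1,663 kg + 2,364 kg = 8,191 kg (over)
March 2021–July 2021: 2,110 kg + 1,930 kg + 1,663 kg + 2,364 kg + 26 kg = 8,093 kg (over)
April 2021–August 2021: 1,930 kg + 1,663 kg + 2,364 kg + 26 kg + 1,558 kg = 7,541 kg (under)
May 2021–September 2021: 1,663 kg + 2,364 kg + 26 kg + 1,558 kg + 2,114 kg = 7,725 kg (under)
June 2021–October 2021: 2,364 kg + 26 kg + 1,558 kg + 2,114 kg + 361 kg = 6,423 kg (under)
3 windows exceed the threshold.

3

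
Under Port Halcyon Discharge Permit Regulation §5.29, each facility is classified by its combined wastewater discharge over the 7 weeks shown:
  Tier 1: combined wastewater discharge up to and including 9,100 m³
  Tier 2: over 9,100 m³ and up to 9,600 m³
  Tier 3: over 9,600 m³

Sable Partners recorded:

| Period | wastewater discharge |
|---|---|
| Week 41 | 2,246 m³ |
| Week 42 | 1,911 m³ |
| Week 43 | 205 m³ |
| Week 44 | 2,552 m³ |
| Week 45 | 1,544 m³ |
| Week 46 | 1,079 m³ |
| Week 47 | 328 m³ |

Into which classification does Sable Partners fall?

Tier 3

Combined wastewater discharge: 2,246 m³ + 1,911 m³ + 205 m³ + 2,552 m³ + 1,544 m³ + 1,079 m³ + 328 m³ = 9,865 m³.
9,865 m³ > 9,600 m³, so Tier 3 applies.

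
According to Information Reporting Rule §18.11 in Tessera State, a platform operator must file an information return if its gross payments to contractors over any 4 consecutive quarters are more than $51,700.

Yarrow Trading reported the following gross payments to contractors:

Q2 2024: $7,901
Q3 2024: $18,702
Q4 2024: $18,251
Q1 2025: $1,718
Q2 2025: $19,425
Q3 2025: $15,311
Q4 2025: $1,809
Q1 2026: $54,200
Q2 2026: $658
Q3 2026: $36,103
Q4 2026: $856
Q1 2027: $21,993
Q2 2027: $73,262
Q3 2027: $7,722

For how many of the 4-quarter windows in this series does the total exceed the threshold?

Q2 2024–Q1 2025: $7,901 + $18,702 + $18,251 + $1,718 = $46,572 (under)
Q3 2024–Q2 2025: $18,702 + $18,251 + $1,718 + $19,425 = $58,096 (over)
Q4 2024–Q3 2025: $18,251 + $1,718 + $19,425 + $15,311 = $54,705 (over)
Q1 2025–Q4 2025: $1,718 + $19,425 + $15,311 + $1,809 = $38,263 (under)
Q2 2025–Q1 2026: $19,425 + $15,311 + $1,809 + $54,200 = $90,745 (over)
Q3 2025–Q2 2026: $15,311 + $1,809 + $54,200 + $658 = $71,978 (over)
Q4 2025–Q3 2026: $1,809 + $54,200 + $658 + $36,103 = $92,770 (over)
Q1 2026–Q4 2026: $54,200 + $658 + $36,103 + $856 = $91,817 (over)
Q2 2026–Q1 2027: $658 + $36,103 + $856 + $21,993 = $59,610 (over)
Q3 2026–Q2 2027: $36,103 + $856 + $21,993 + $73,262 = $132,214 (over)
Q4 2026–Q3 2027: $856 + $21,993 + $73,262 + $7,722 = $103,833 (over)
9 windows exceed the threshold.

9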